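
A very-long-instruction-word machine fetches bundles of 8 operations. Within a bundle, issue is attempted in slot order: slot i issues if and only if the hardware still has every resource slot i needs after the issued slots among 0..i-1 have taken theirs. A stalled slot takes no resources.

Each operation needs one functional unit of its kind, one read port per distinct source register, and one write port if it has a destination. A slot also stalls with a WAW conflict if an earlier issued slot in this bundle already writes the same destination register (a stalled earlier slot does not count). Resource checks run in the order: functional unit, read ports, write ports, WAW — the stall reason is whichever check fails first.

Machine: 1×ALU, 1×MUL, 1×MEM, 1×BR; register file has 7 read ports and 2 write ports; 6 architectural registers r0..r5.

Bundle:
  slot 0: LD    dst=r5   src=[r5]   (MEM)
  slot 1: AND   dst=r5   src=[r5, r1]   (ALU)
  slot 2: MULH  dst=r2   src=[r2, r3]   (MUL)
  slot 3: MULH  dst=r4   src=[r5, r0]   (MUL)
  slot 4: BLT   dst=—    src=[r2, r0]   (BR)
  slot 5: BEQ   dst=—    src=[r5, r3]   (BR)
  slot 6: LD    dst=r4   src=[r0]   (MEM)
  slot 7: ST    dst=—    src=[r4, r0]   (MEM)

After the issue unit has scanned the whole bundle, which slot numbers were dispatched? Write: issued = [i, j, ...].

issued = [0, 2, 4]

#0 MEM src=r5 dispatched  <A:1 Mu:1 Ld:0 B:1 rd:6 wr:1>
#1 ALU src=r5,r1 held:WAW  <A:1 Mu:1 Ld:0 B:1 rd:6 wr:1>
#2 MUL src=r2,r3 dispatched  <A:1 Mu:0 Ld:0 B:1 rd:4 wr:0>
#3 MUL src=r5,r0 held:FU  <A:1 Mu:0 Ld:0 B:1 rd:4 wr:0>
#4 BR src=r2,r0 dispatched  <A:1 Mu:0 Ld:0 B:0 rd:2 wr:0>
#5 BR src=r5,r3 held:FU  <A:1 Mu:0 Ld:0 B:0 rd:2 wr:0>
#6 MEM src=r0 held:FU  <A:1 Mu:0 Ld:0 B:0 rd:2 wr:0>
#7 MEM src=r4,r0 held:FU  <A:1 Mu:0 Ld:0 B:0 rd:2 wr:0>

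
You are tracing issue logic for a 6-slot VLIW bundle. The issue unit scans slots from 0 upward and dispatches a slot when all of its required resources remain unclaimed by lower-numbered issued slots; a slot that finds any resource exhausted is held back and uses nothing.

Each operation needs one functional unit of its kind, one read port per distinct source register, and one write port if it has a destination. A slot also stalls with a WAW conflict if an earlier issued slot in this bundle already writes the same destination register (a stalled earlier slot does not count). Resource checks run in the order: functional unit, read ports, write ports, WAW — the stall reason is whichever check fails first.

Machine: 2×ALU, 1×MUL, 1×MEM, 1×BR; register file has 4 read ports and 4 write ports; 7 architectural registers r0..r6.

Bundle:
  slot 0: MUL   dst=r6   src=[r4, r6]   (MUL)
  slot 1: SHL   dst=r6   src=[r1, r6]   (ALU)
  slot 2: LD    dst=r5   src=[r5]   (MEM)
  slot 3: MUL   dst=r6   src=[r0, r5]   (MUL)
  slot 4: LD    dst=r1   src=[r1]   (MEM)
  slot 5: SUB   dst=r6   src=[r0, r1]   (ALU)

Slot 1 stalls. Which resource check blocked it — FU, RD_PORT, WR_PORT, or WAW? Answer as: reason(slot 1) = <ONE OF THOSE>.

(0) want 1×MUL +2rd +1wr — yes → AL2|MU0|ME1|BR1|rd2|wr3
(1) want 1×ALU +2rd +1wr — WAW → AL2|MU0|ME1|BR1|rd2|wr3
(2) want 1×MEM +1rd +1wr — yes → AL2|MU0|ME0|BR1|rd1|wr2
(3) want 1×MUL +2rd +1wr — FU → AL2|MU0|ME0|BR1|rd1|wr2
(4) want 1×MEM +1rd +1wr — FU → AL2|MU0|ME0|BR1|rd1|wr2
(5) want 1×ALU +2rd +1wr — RD_PORT → AL2|MU0|ME0|BR1|rd1|wr2

reason(slot 1) = WAW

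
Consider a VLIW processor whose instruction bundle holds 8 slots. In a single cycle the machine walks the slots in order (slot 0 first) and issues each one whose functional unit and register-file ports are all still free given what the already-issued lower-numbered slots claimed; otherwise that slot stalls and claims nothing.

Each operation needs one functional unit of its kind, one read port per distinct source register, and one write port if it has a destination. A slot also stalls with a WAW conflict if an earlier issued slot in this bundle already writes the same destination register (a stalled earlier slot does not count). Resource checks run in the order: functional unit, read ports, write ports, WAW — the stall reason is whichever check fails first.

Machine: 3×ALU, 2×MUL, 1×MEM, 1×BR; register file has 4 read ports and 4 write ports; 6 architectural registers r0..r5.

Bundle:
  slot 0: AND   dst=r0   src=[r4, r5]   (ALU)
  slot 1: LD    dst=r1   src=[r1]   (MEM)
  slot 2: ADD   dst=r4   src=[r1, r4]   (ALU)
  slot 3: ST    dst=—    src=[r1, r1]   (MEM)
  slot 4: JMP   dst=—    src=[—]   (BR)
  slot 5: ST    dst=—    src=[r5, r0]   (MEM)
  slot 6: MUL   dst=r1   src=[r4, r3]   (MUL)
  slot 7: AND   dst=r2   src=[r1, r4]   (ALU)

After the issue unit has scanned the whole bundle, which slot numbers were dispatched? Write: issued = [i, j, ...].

slot 0 (ALU): ISSUE — free A2,Mu2,Ld1,B1 rp2 wp3
slot 1 (MEM): ISSUE — free A2,Mu2,Ld0,B1 rp1 wp2
slot 2 (ALU): stall RD_PORT — free A2,Mu2,Ld0,B1 rp1 wp2
slot 3 (MEM): stall FU — free A2,Mu2,Ld0,B1 rp1 wp2
slot 4 (BR): ISSUE — free A2,Mu2,Ld0,B0 rp1 wp2
slot 5 (MEM): stall FU — free A2,Mu2,Ld0,B0 rp1 wp2
slot 6 (MUL): stall RD_PORT — free A2,Mu2,Ld0,B0 rp1 wp2
slot 7 (ALU): stall RD_PORT — free A2,Mu2,Ld0,B0 rp1 wp2

issued = [0, 1, 4]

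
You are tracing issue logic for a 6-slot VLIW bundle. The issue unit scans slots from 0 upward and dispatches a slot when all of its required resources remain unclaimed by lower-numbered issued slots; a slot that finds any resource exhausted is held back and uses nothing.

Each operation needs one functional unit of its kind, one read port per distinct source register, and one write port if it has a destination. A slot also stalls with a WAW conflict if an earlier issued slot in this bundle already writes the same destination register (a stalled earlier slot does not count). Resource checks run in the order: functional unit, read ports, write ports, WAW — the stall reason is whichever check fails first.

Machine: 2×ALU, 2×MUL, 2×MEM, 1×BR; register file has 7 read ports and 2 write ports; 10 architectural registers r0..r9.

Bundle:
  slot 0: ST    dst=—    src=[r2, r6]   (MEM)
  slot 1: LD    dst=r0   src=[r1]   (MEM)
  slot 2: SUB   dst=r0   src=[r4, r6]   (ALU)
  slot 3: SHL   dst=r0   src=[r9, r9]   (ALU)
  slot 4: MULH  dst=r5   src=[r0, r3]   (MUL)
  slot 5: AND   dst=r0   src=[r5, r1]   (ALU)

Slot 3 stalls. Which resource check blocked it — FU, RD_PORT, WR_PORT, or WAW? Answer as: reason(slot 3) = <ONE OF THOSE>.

  0. MEM ⇒ go  {2A/2Mu/1Ld/1B | 5r 2w}
  1. MEM→r0 ⇒ go  {2A/2Mu/0Ld/1B | 4r 1w}
  2. ALU→r0 ⇒ no(WAW)  {2A/2Mu/0Ld/1B | 4r 1w}
  3. ALU→r0 ⇒ no(WAW)  {2A/2Mu/0Ld/1B | 4r 1w}
  4. MUL→r5 ⇒ go  {2A/1Mu/0Ld/1B | 2r 0w}
  5. ALU→r0 ⇒ no(WR_PORT)  {2A/1Mu/0Ld/1B | 2r 0w}

reason(slot 3) = WAW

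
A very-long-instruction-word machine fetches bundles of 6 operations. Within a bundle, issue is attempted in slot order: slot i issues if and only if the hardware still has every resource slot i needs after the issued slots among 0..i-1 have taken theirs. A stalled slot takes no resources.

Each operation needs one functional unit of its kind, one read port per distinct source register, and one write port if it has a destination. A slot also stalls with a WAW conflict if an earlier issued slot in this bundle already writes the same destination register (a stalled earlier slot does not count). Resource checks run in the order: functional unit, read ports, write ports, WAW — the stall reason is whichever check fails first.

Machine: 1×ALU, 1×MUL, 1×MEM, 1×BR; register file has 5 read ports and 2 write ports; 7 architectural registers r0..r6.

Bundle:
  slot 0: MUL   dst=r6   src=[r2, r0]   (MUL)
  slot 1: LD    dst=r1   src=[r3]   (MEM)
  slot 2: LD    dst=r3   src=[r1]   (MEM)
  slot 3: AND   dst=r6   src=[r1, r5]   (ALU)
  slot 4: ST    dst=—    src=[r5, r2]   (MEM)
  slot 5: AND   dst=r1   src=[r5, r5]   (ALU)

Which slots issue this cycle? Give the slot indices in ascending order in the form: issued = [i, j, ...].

  0. MUL→r6 ⇒ go  {1A/0Mu/1Ld/1B | 3r 1w}
  1. MEM→r1 ⇒ go  {1A/0Mu/0Ld/1B | 2r 0w}
  2. MEM→r3 ⇒ no(FU)  {1A/0Mu/0Ld/1B | 2r 0w}
  3. ALU→r6 ⇒ no(WR_PORT)  {1A/0Mu/0Ld/1B | 2r 0w}
  4. MEM ⇒ no(FU)  {1A/0Mu/0Ld/1B | 2r 0w}
  5. ALU→r1 ⇒ no(WR_PORT)  {1A/0Mu/0Ld/1B | 2r 0w}

issued = [0, 1]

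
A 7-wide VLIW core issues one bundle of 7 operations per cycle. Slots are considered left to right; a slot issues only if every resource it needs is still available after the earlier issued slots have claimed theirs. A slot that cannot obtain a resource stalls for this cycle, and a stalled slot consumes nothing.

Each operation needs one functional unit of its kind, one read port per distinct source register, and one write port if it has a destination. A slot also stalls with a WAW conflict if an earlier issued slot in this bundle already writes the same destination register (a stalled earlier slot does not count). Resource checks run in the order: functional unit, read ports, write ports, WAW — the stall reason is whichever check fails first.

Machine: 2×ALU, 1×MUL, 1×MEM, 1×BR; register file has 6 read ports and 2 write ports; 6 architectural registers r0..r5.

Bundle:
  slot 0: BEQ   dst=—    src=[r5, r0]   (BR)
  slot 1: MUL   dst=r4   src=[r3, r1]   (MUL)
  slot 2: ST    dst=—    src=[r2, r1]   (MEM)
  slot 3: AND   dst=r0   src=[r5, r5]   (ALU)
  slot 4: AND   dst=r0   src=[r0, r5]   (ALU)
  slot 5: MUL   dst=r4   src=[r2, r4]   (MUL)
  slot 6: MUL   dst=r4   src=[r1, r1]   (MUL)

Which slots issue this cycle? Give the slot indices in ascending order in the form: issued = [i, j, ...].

(0) want 1×BR +2rd +0wr — yes → AL2|MU1|ME1|BR0|rd4|wr2
(1) want 1×MUL +2rd +1wr — yes → AL2|MU0|ME1|BR0|rd2|wr1
(2) want 1×MEM +2rd +0wr — yes → AL2|MU0|ME0|BR0|rd0|wr1
(3) want 1×ALU +1rd +1wr — RD_PORT → AL2|MU0|ME0|BR0|rd0|wr1
(4) want 1×ALU +2rd +1wr — RD_PORT → AL2|MU0|ME0|BR0|rd0|wr1
(5) want 1×MUL +2rd +1wr — FU → AL2|MU0|ME0|BR0|rd0|wr1
(6) want 1×MUL +1rd +1wr — FU → AL2|MU0|ME0|BR0|rd0|wr1

issued = [0, 1, 2]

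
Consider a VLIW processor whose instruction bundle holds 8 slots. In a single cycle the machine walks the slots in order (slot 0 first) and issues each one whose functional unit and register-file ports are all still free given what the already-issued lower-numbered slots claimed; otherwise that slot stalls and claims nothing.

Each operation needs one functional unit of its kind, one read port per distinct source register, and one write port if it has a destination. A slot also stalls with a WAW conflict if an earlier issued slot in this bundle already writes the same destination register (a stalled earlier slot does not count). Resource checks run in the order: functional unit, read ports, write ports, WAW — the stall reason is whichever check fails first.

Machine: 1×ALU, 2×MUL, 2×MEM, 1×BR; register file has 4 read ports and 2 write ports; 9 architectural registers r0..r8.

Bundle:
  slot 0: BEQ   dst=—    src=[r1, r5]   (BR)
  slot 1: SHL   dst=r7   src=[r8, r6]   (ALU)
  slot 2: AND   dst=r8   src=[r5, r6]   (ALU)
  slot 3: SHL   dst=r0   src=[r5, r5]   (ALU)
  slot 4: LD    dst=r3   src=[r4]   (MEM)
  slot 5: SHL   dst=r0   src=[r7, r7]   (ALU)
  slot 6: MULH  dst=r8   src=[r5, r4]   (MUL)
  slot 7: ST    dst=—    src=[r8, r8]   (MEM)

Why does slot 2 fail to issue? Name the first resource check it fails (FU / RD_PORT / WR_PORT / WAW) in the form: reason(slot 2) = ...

reason(slot 2) = FU

[0] BR needs rd=2 wr=0: ok; after: ALU=1 MUL=2 MEM=2 BR=0, R=2, W=2
[1] ALU needs rd=2 wr=1: ok; after: ALU=0 MUL=2 MEM=2 BR=0, R=0, W=1
[2] ALU needs rd=2 wr=1: FU; after: ALU=0 MUL=2 MEM=2 BR=0, R=0, W=1
[3] ALU needs rd=1 wr=1: FU; after: ALU=0 MUL=2 MEM=2 BR=0, R=0, W=1
[4] MEM needs rd=1 wr=1: RD_PORT; after: ALU=0 MUL=2 MEM=2 BR=0, R=0, W=1
[5] ALU needs rd=1 wr=1: FU; after: ALU=0 MUL=2 MEM=2 BR=0, R=0, W=1
[6] MUL needs rd=2 wr=1: RD_PORT; after: ALU=0 MUL=2 MEM=2 BR=0, R=0, W=1
[7] MEM needs rd=1 wr=0: RD_PORT; after: ALU=0 MUL=2 MEM=2 BR=0, R=0, W=1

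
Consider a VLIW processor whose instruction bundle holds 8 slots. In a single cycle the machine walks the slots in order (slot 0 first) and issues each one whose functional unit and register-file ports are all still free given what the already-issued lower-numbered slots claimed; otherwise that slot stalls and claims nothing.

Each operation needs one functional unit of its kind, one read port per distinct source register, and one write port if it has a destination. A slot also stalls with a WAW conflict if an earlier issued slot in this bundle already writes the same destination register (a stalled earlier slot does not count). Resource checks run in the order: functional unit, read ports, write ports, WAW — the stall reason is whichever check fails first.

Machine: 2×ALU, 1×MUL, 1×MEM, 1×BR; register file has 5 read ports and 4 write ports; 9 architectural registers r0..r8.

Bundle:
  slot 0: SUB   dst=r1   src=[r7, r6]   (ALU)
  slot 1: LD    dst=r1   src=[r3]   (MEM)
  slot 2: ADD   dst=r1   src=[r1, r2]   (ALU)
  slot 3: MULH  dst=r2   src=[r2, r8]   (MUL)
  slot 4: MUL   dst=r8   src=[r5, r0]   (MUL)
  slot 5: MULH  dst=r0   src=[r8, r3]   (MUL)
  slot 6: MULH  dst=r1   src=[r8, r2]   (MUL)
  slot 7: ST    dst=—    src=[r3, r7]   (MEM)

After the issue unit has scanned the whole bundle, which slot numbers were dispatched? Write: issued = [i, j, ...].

issued = [0, 3]

#0 ALU src=r7,r6 dispatched  <A:1 Mu:1 Ld:1 B:1 rd:3 wr:3>
#1 MEM src=r3 held:WAW  <A:1 Mu:1 Ld:1 B:1 rd:3 wr:3>
#2 ALU src=r1,r2 held:WAW  <A:1 Mu:1 Ld:1 B:1 rd:3 wr:3>
#3 MUL src=r2,r8 dispatched  <A:1 Mu:0 Ld:1 B:1 rd:1 wr:2>
#4 MUL src=r5,r0 held:FU  <A:1 Mu:0 Ld:1 B:1 rd:1 wr:2>
#5 MUL src=r8,r3 held:FU  <A:1 Mu:0 Ld:1 B:1 rd:1 wr:2>
#6 MUL src=r8,r2 held:FU  <A:1 Mu:0 Ld:1 B:1 rd:1 wr:2>
#7 MEM src=r3,r7 held:RD_PORT  <A:1 Mu:0 Ld:1 B:1 rd:1 wr:2>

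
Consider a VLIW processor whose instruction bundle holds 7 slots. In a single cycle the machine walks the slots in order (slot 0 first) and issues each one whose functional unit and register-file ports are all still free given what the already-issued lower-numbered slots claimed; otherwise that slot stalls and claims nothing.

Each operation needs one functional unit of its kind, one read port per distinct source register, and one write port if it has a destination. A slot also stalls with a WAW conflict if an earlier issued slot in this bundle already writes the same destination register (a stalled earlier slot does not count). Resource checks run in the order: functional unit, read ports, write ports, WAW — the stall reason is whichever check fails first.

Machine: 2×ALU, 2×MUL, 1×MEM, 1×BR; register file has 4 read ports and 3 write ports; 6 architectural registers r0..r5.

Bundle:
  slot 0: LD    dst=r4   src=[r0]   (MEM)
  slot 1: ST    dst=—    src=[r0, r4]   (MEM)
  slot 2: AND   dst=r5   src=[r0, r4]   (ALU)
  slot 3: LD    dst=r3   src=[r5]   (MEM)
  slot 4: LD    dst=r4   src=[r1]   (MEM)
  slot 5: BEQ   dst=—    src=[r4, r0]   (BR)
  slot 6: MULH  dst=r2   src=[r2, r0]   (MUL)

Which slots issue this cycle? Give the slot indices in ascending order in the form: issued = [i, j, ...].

#0 MEM src=r0 dispatched  <A:2 Mu:2 Ld:0 B:1 rd:3 wr:2>
#1 MEM src=r0,r4 held:FU  <A:2 Mu:2 Ld:0 B:1 rd:3 wr:2>
#2 ALU src=r0,r4 dispatched  <A:1 Mu:2 Ld:0 B:1 rd:1 wr:1>
#3 MEM src=r5 held:FU  <A:1 Mu:2 Ld:0 B:1 rd:1 wr:1>
#4 MEM src=r1 held:FU  <A:1 Mu:2 Ld:0 B:1 rd:1 wr:1>
#5 BR src=r4,r0 held:RD_PORT  <A:1 Mu:2 Ld:0 B:1 rd:1 wr:1>
#6 MUL src=r2,r0 held:RD_PORT  <A:1 Mu:2 Ld:0 B:1 rd:1 wr:1>

issued = [0, 2]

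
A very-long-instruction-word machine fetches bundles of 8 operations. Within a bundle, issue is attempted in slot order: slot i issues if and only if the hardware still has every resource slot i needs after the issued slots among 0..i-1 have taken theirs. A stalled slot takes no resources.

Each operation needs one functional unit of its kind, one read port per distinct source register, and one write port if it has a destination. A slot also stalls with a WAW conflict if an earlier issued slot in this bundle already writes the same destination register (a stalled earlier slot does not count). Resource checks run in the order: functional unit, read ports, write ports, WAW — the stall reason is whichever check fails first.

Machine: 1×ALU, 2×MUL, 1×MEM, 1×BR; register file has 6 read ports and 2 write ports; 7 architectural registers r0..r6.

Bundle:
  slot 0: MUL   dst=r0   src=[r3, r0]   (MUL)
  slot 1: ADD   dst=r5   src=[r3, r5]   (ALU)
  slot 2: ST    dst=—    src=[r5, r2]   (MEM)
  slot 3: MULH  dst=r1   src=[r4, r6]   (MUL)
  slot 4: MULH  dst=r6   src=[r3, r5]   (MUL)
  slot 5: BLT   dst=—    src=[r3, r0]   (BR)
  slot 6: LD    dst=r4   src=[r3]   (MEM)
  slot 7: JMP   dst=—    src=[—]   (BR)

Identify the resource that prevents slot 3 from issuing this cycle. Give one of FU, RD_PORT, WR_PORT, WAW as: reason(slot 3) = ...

[0] MUL needs rd=2 wr=1: ok; after: ALU=1 MUL=1 MEM=1 BR=1, R=4, W=1
[1] ALU needs rd=2 wr=1: ok; after: ALU=0 MUL=1 MEM=1 BR=1, R=2, W=0
[2] MEM needs rd=2 wr=0: ok; after: ALU=0 MUL=1 MEM=0 BR=1, R=0, W=0
[3] MUL needs rd=2 wr=1: RD_PORT; after: ALU=0 MUL=1 MEM=0 BR=1, R=0, W=0
[4] MUL needs rd=2 wr=1: RD_PORT; after: ALU=0 MUL=1 MEM=0 BR=1, R=0, W=0
[5] BR needs rd=2 wr=0: RD_PORT; after: ALU=0 MUL=1 MEM=0 BR=1, R=0, W=0
[6] MEM needs rd=1 wr=1: FU; after: ALU=0 MUL=1 MEM=0 BR=1, R=0, W=0
[7] BR needs rd=0 wr=0: ok; after: ALU=0 MUL=1 MEM=0 BR=0, R=0, W=0

reason(slot 3) = RD_PORT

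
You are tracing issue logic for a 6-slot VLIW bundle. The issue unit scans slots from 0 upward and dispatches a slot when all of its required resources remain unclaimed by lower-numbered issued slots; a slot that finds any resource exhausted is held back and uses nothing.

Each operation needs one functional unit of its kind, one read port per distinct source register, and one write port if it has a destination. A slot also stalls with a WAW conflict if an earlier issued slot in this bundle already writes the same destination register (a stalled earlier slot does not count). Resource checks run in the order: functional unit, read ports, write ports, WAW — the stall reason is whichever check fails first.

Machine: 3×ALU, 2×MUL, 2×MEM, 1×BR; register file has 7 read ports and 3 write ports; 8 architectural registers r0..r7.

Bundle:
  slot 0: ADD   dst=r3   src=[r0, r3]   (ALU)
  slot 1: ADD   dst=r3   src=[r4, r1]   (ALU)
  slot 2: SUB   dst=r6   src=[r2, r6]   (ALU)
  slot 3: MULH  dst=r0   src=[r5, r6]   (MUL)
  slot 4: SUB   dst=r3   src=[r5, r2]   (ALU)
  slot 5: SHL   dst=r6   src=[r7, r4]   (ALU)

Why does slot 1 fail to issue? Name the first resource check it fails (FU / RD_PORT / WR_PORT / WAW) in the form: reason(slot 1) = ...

(0) want 1×ALU +2rd +1wr — yes → AL2|MU2|ME2|BR1|rd5|wr2
(1) want 1×ALU +2rd +1wr — WAW → AL2|MU2|ME2|BR1|rd5|wr2
(2) want 1×ALU +2rd +1wr — yes → AL1|MU2|ME2|BR1|rd3|wr1
(3) want 1×MUL +2rd +1wr — yes → AL1|MU1|ME2|BR1|rd1|wr0
(4) want 1×ALU +2rd +1wr — RD_PORT → AL1|MU1|ME2|BR1|rd1|wr0
(5) want 1×ALU +2rd +1wr — RD_PORT → AL1|MU1|ME2|BR1|rd1|wr0

reason(slot 1) = WAW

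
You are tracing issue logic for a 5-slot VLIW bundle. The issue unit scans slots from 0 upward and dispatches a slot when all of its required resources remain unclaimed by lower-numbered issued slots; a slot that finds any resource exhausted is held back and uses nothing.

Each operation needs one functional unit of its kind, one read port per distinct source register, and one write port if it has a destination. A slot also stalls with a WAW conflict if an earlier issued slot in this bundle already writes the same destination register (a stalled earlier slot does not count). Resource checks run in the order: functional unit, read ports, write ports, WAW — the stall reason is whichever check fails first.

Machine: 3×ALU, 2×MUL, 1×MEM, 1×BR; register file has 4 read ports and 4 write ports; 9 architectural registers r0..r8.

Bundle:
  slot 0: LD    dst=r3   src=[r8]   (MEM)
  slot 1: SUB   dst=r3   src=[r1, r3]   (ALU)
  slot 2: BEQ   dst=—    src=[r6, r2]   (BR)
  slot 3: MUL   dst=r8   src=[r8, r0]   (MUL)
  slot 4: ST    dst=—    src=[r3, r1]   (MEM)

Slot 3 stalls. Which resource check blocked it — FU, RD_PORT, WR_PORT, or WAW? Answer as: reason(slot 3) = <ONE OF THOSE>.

slot 0 (MEM): ISSUE — free A3,Mu2,Ld0,B1 rp3 wp3
slot 1 (ALU): stall WAW — free A3,Mu2,Ld0,B1 rp3 wp3
slot 2 (BR): ISSUE — free A3,Mu2,Ld0,B0 rp1 wp3
slot 3 (MUL): stall RD_PORT — free A3,Mu2,Ld0,B0 rp1 wp3
slot 4 (MEM): stall FU — free A3,Mu2,Ld0,B0 rp1 wp3

reason(slot 3) = RD_PORT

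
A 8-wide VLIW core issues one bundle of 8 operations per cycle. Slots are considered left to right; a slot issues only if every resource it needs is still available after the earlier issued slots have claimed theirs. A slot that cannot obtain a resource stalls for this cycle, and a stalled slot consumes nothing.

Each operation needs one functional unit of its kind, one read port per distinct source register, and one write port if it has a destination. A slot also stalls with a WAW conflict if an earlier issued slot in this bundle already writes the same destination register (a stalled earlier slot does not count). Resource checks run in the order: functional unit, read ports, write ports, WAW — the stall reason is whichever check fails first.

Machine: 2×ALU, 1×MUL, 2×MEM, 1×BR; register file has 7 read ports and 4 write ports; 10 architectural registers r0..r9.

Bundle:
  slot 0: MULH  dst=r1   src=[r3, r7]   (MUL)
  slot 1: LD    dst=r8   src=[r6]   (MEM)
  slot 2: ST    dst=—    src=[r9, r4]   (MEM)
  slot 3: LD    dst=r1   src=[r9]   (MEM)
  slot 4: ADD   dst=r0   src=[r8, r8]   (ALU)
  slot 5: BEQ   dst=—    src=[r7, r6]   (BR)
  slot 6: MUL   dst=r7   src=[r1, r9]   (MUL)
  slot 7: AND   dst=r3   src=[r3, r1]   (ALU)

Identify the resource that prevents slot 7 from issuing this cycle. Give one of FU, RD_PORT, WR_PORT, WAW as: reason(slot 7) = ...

reason(slot 7) = RD_PORT

#0 MUL src=r3,r7 dispatched  <A:2 Mu:0 Ld:2 B:1 rd:5 wr:3>
#1 MEM src=r6 dispatched  <A:2 Mu:0 Ld:1 B:1 rd:4 wr:2>
#2 MEM src=r9,r4 dispatched  <A:2 Mu:0 Ld:0 B:1 rd:2 wr:2>
#3 MEM src=r9 held:FU  <A:2 Mu:0 Ld:0 B:1 rd:2 wr:2>
#4 ALU src=r8,r8 dispatched  <A:1 Mu:0 Ld:0 B:1 rd:1 wr:1>
#5 BR src=r7,r6 held:RD_PORT  <A:1 Mu:0 Ld:0 B:1 rd:1 wr:1>
#6 MUL src=r1,r9 held:FU  <A:1 Mu:0 Ld:0 B:1 rd:1 wr:1>
#7 ALU src=r3,r1 held:RD_PORT  <A:1 Mu:0 Ld:0 B:1 rd:1 wr:1>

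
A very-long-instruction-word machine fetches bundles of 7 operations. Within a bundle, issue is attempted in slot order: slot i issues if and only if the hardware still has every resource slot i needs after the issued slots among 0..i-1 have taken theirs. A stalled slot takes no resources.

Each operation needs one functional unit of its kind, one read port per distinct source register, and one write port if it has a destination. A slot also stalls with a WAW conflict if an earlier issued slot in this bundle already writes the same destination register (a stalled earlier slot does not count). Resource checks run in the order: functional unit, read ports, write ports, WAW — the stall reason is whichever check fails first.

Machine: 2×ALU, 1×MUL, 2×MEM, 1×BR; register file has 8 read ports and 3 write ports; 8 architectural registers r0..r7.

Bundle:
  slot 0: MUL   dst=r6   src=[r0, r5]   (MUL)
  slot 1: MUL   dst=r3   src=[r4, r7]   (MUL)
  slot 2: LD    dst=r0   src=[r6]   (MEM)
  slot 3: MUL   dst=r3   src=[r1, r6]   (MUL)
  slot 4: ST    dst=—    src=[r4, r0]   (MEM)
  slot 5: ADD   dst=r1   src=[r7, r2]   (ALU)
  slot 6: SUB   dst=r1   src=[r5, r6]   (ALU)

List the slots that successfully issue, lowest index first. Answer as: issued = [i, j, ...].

  0. MUL→r6 ⇒ go  {2A/0Mu/2Ld/1B | 6r 2w}
  1. MUL→r3 ⇒ no(FU)  {2A/0Mu/2Ld/1B | 6r 2w}
  2. MEM→r0 ⇒ go  {2A/0Mu/1Ld/1B | 5r 1w}
  3. MUL→r3 ⇒ no(FU)  {2A/0Mu/1Ld/1B | 5r 1w}
  4. MEM ⇒ go  {2A/0Mu/0Ld/1B | 3r 1w}
  5. ALU→r1 ⇒ go  {1A/0Mu/0Ld/1B | 1r 0w}
  6. ALU→r1 ⇒ no(RD_PORT)  {1A/0Mu/0Ld/1B | 1r 0w}

issued = [0, 2, 4, 5]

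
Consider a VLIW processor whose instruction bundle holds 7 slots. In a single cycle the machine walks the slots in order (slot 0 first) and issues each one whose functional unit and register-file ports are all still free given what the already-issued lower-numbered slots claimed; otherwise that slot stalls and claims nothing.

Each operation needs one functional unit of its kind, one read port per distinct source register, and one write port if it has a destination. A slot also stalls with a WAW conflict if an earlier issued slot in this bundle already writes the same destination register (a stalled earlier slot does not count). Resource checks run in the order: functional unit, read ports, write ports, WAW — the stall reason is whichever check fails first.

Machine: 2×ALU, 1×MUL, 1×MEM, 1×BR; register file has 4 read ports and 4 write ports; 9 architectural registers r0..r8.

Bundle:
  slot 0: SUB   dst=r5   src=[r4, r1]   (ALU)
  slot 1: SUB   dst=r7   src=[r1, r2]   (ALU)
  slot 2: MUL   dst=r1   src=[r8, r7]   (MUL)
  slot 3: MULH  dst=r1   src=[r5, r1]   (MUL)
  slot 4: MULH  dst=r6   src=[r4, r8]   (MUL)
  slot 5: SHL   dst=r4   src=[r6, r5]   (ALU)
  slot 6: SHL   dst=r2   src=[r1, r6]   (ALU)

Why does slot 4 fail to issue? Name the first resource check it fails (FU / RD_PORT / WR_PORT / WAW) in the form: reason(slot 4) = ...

reason(slot 4) = RD_PORT

(0) want 1×ALU +2rd +1wr — yes → AL1|MU1|ME1|BR1|rd2|wr3
(1) want 1×ALU +2rd +1wr — yes → AL0|MU1|ME1|BR1|rd0|wr2
(2) want 1×MUL +2rd +1wr — RD_PORT → AL0|MU1|ME1|BR1|rd0|wr2
(3) want 1×MUL +2rd +1wr — RD_PORT → AL0|MU1|ME1|BR1|rd0|wr2
(4) want 1×MUL +2rd +1wr — RD_PORT → AL0|MU1|ME1|BR1|rd0|wr2
(5) want 1×ALU +2rd +1wr — FU → AL0|MU1|ME1|BR1|rd0|wr2
(6) want 1×ALU +2rd +1wr — FU → AL0|MU1|ME1|BR1|rd0|wr2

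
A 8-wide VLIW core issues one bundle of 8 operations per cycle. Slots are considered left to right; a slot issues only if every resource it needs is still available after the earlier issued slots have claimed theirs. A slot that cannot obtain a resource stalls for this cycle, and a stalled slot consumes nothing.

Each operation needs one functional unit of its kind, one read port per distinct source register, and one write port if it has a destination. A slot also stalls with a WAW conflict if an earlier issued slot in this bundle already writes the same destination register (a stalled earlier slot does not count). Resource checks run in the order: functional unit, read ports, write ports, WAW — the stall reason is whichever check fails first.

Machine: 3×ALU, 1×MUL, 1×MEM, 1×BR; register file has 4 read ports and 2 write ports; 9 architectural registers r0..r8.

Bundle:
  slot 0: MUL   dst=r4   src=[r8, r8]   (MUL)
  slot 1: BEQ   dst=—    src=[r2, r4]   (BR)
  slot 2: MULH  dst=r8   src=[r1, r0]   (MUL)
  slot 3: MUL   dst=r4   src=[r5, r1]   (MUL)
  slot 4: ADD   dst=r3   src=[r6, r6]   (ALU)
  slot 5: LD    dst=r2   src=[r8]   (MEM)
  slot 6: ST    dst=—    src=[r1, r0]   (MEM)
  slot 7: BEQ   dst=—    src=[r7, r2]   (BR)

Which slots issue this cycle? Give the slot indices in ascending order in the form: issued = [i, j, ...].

[0] MUL needs rd=1 wr=1: ok; after: ALU=3 MUL=0 MEM=1 BR=1, R=3, W=1
[1] BR needs rd=2 wr=0: ok; after: ALU=3 MUL=0 MEM=1 BR=0, R=1, W=1
[2] MUL needs rd=2 wr=1: FU; after: ALU=3 MUL=0 MEM=1 BR=0, R=1, W=1
[3] MUL needs rd=2 wr=1: FU; after: ALU=3 MUL=0 MEM=1 BR=0, R=1, W=1
[4] ALU needs rd=1 wr=1: ok; after: ALU=2 MUL=0 MEM=1 BR=0, R=0, W=0
[5] MEM needs rd=1 wr=1: RD_PORT; after: ALU=2 MUL=0 MEM=1 BR=0, R=0, W=0
[6] MEM needs rd=2 wr=0: RD_PORT; after: ALU=2 MUL=0 MEM=1 BR=0, R=0, W=0
[7] BR needs rd=2 wr=0: FU; after: ALU=2 MUL=0 MEM=1 BR=0, R=0, W=0

issued = [0, 1, 4]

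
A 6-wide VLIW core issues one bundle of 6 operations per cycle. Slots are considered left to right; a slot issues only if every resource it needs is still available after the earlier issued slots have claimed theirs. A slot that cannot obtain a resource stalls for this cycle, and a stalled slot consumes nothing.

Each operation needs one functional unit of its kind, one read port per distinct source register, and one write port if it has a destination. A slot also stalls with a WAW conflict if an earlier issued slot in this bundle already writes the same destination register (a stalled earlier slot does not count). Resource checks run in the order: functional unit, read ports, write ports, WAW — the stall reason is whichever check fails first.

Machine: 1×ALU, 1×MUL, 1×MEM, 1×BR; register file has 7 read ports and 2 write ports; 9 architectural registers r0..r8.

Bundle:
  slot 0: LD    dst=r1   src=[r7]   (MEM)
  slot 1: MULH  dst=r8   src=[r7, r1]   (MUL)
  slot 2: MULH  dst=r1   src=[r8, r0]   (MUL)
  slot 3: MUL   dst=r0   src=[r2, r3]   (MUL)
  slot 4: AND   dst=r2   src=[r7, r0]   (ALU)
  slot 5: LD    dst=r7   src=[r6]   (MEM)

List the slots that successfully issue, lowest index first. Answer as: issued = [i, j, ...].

issued = [0, 1]

  0. MEM→r1 ⇒ go  {1A/1Mu/0Ld/1B | 6r 1w}
  1. MUL→r8 ⇒ go  {1A/0Mu/0Ld/1B | 4r 0w}
  2. MUL→r1 ⇒ no(FU)  {1A/0Mu/0Ld/1B | 4r 0w}
  3. MUL→r0 ⇒ no(FU)  {1A/0Mu/0Ld/1B | 4r 0w}
  4. ALU→r2 ⇒ no(WR_PORT)  {1A/0Mu/0Ld/1B | 4r 0w}
  5. MEM→r7 ⇒ no(FU)  {1A/0Mu/0Ld/1B | 4r 0w}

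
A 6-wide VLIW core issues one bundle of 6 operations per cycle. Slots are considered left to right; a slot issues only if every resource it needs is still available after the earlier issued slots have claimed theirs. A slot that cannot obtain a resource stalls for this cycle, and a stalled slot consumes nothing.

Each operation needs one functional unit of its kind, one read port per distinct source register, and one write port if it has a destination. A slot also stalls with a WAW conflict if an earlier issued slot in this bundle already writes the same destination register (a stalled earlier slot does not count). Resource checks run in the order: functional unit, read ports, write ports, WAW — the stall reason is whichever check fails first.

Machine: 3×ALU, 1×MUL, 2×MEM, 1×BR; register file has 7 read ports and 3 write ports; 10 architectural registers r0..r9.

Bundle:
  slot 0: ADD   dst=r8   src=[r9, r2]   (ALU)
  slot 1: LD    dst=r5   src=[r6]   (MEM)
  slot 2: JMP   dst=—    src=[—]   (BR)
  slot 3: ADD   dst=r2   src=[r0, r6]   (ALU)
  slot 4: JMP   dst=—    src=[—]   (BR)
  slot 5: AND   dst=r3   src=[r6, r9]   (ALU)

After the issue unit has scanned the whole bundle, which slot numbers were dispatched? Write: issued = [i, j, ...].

(0) want 1×ALU +2rd +1wr — yes → AL2|MU1|ME2|BR1|rd5|wr2
(1) want 1×MEM +1rd +1wr — yes → AL2|MU1|ME1|BR1|rd4|wr1
(2) want 1×BR +0rd +0wr — yes → AL2|MU1|ME1|BR0|rd4|wr1
(3) want 1×ALU +2rd +1wr — yes → AL1|MU1|ME1|BR0|rd2|wr0
(4) want 1×BR +0rd +0wr — FU → AL1|MU1|ME1|BR0|rd2|wr0
(5) want 1×ALU +2rd +1wr — WR_PORT → AL1|MU1|ME1|BR0|rd2|wr0

issued = [0, 1, 2, 3]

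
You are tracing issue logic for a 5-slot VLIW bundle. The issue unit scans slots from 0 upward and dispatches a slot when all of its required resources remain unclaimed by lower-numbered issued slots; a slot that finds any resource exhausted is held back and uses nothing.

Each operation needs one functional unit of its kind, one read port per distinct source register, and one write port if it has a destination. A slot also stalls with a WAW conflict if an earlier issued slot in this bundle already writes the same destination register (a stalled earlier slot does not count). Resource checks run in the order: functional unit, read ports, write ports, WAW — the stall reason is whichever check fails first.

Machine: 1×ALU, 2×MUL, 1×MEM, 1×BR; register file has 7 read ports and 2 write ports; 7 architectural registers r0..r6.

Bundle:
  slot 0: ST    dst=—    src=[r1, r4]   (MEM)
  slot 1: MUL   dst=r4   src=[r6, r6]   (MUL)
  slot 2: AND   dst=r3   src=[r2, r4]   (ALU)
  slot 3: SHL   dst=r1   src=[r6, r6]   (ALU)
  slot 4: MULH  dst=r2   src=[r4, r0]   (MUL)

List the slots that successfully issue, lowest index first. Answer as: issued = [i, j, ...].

[0] MEM needs rd=2 wr=0: ok; after: ALU=1 MUL=2 MEM=0 BR=1, R=5, W=2
[1] MUL needs rd=1 wr=1: ok; after: ALU=1 MUL=1 MEM=0 BR=1, R=4, W=1
[2] ALU needs rd=2 wr=1: ok; after: ALU=0 MUL=1 MEM=0 BR=1, R=2, W=0
[3] ALU needs rd=1 wr=1: FU; after: ALU=0 MUL=1 MEM=0 BR=1, R=2, W=0
[4] MUL needs rd=2 wr=1: WR_PORT; after: ALU=0 MUL=1 MEM=0 BR=1, R=2, W=0

issued = [0, 1, 2]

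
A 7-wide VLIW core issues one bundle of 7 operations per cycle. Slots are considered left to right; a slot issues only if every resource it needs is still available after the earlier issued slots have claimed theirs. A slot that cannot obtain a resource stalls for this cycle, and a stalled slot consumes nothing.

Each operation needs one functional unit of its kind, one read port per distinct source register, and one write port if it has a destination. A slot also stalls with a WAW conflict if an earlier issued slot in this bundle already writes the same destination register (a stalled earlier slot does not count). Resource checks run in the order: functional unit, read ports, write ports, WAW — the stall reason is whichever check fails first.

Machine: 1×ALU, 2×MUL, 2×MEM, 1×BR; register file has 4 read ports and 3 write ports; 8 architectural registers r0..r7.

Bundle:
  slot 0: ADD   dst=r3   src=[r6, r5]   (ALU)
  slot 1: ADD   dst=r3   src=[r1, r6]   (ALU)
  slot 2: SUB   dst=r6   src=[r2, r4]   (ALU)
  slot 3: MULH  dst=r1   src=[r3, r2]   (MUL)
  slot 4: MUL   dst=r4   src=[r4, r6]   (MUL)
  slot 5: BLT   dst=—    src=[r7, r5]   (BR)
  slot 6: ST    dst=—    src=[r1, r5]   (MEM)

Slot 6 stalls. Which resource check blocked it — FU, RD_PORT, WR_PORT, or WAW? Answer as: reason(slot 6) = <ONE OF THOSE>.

reason(slot 6) = RD_PORT

(0) want 1×ALU +2rd +1wr — yes → AL0|MU2|ME2|BR1|rd2|wr2
(1) want 1×ALU +2rd +1wr — FU → AL0|MU2|ME2|BR1|rd2|wr2
(2) want 1×ALU +2rd +1wr — FU → AL0|MU2|ME2|BR1|rd2|wr2
(3) want 1×MUL +2rd +1wr — yes → AL0|MU1|ME2|BR1|rd0|wr1
(4) want 1×MUL +2rd +1wr — RD_PORT → AL0|MU1|ME2|BR1|rd0|wr1
(5) want 1×BR +2rd +0wr — RD_PORT → AL0|MU1|ME2|BR1|rd0|wr1
(6) want 1×MEM +2rd +0wr — RD_PORT → AL0|MU1|ME2|BR1|rd0|wr1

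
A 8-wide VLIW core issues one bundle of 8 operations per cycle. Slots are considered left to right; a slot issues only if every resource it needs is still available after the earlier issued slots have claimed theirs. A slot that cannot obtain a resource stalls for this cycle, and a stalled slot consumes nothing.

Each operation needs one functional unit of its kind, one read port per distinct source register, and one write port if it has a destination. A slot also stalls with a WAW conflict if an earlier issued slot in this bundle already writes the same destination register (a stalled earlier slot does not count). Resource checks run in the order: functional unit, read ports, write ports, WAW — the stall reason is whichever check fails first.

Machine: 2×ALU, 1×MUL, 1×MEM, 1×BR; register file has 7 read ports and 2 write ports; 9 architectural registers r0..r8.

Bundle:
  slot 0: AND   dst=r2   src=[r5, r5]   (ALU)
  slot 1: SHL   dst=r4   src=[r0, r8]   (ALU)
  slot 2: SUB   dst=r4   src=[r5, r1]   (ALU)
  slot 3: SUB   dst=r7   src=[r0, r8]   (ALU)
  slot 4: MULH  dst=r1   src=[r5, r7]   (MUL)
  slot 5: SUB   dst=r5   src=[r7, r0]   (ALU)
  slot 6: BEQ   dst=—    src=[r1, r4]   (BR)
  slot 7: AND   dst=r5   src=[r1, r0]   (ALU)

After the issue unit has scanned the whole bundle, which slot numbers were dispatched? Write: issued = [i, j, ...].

[0] ALU needs rd=1 wr=1: ok; after: ALU=1 MUL=1 MEM=1 BR=1, R=6, W=1
[1] ALU needs rd=2 wr=1: ok; after: ALU=0 MUL=1 MEM=1 BR=1, R=4, W=0
[2] ALU needs rd=2 wr=1: FU; after: ALU=0 MUL=1 MEM=1 BR=1, R=4, W=0
[3] ALU needs rd=2 wr=1: FU; after: ALU=0 MUL=1 MEM=1 BR=1, R=4, W=0
[4] MUL needs rd=2 wr=1: WR_PORT; after: ALU=0 MUL=1 MEM=1 BR=1, R=4, W=0
[5] ALU needs rd=2 wr=1: FU; after: ALU=0 MUL=1 MEM=1 BR=1, R=4, W=0
[6] BR needs rd=2 wr=0: ok; after: ALU=0 MUL=1 MEM=1 BR=0, R=2, W=0
[7] ALU needs rd=2 wr=1: FU; after: ALU=0 MUL=1 MEM=1 BR=0, R=2, W=0

issued = [0, 1, 6]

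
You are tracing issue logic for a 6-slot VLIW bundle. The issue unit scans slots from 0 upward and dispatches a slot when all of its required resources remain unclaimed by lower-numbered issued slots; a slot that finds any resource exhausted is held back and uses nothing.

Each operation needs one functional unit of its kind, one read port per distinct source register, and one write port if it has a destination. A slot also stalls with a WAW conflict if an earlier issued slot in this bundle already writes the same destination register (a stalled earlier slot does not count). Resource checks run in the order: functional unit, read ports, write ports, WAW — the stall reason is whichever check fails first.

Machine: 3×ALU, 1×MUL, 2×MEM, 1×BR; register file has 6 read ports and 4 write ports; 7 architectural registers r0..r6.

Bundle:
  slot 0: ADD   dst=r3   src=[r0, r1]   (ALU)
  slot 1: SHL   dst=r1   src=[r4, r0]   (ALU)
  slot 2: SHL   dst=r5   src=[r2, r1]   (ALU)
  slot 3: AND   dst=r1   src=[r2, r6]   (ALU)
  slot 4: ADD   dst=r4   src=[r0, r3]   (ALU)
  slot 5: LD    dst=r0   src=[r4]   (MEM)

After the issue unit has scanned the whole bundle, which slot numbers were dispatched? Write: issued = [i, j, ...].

  0. ALU→r3 ⇒ go  {2A/1Mu/2Ld/1B | 4r 3w}
  1. ALU→r1 ⇒ go  {1A/1Mu/2Ld/1B | 2r 2w}
  2. ALU→r5 ⇒ go  {0A/1Mu/2Ld/1B | 0r 1w}
  3. ALU→r1 ⇒ no(FU)  {0A/1Mu/2Ld/1B | 0r 1w}
  4. ALU→r4 ⇒ no(FU)  {0A/1Mu/2Ld/1B | 0r 1w}
  5. MEM→r0 ⇒ no(RD_PORT)  {0A/1Mu/2Ld/1B | 0r 1w}

issued = [0, 1, 2]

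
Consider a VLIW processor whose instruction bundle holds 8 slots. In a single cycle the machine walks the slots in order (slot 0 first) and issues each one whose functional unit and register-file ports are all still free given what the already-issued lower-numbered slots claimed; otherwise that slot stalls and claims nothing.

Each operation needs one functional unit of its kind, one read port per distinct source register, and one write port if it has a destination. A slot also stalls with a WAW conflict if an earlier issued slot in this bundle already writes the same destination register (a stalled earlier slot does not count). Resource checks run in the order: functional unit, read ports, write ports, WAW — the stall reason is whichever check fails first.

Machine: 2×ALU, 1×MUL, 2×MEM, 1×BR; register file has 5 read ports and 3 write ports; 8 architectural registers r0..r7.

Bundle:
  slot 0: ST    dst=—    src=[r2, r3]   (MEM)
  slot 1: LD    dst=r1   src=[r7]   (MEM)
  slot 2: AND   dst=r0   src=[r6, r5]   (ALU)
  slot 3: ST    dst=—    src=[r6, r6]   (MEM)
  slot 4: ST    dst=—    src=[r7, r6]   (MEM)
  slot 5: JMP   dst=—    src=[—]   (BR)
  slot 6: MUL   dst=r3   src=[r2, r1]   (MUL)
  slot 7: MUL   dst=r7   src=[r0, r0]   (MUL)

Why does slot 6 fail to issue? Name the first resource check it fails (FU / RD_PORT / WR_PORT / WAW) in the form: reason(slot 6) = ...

  0. MEM ⇒ go  {2A/1Mu/1Ld/1B | 3r 3w}
  1. MEM→r1 ⇒ go  {2A/1Mu/0Ld/1B | 2r 2w}
  2. ALU→r0 ⇒ go  {1A/1Mu/0Ld/1B | 0r 1w}
  3. MEM ⇒ no(FU)  {1A/1Mu/0Ld/1B | 0r 1w}
  4. MEM ⇒ no(FU)  {1A/1Mu/0Ld/1B | 0r 1w}
  5. BR ⇒ go  {1A/1Mu/0Ld/0B | 0r 1w}
  6. MUL→r3 ⇒ no(RD_PORT)  {1A/1Mu/0Ld/0B | 0r 1w}
  7. MUL→r7 ⇒ no(RD_PORT)  {1A/1Mu/0Ld/0B | 0r 1w}

reason(slot 6) = RD_PORT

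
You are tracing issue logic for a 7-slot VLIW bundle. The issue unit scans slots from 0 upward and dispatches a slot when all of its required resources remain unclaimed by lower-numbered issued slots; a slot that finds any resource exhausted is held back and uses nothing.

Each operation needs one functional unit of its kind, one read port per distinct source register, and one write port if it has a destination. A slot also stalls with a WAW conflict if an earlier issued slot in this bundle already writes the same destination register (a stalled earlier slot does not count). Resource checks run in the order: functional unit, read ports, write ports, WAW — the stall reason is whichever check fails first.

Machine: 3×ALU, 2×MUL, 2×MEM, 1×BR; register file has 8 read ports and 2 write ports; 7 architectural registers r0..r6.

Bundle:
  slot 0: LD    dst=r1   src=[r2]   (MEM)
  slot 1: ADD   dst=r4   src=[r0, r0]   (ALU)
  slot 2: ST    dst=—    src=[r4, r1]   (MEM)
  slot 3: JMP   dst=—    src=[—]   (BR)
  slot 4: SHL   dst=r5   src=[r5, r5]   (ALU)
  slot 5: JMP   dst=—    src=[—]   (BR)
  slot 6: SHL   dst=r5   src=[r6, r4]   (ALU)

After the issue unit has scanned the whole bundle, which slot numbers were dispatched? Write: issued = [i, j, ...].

(0) want 1×MEM +1rd +1wr — yes → AL3|MU2|ME1|BR1|rd7|wr1
(1) want 1×ALU +1rd +1wr — yes → AL2|MU2|ME1|BR1|rd6|wr0
(2) want 1×MEM +2rd +0wr — yes → AL2|MU2|ME0|BR1|rd4|wr0
(3) want 1×BR +0rd +0wr — yes → AL2|MU2|ME0|BR0|rd4|wr0
(4) want 1×ALU +1rd +1wr — WR_PORT → AL2|MU2|ME0|BR0|rd4|wr0
(5) want 1×BR +0rd +0wr — FU → AL2|MU2|ME0|BR0|rd4|wr0
(6) want 1×ALU +2rd +1wr — WR_PORT → AL2|MU2|ME0|BR0|rd4|wr0

issued = [0, 1, 2, 3]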